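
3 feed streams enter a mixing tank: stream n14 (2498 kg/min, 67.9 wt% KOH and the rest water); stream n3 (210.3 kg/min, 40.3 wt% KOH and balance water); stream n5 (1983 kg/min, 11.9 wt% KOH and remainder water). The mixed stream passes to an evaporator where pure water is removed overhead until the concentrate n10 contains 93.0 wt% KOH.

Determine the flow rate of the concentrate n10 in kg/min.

KOH entering = 2498×0.679 + 210.3×0.403 + 1983×0.119 = 2016.9 kg/min.
All KOH reports to n10, so n10 = 2016.9/0.930 = 2168.7 kg/min.

2169 kg/min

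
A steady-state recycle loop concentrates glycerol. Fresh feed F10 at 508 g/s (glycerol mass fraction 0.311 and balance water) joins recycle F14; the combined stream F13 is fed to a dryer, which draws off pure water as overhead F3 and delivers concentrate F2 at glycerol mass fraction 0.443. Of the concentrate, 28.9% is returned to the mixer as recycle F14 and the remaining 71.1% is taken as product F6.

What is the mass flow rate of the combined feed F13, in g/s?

Overall glycerol balance (none leaves overhead): glycerol in fresh feed = glycerol in product, i.e. 508×0.311 = (1−0.289)·F2·0.443.
F2 = 157.99/(0.443×0.711) = 501.59 g/s.
Recycle F14 = 0.289×501.59 = 144.96 g/s.
Combined feed F13 = 508 + 144.96 = 652.96 g/s.

653 g/s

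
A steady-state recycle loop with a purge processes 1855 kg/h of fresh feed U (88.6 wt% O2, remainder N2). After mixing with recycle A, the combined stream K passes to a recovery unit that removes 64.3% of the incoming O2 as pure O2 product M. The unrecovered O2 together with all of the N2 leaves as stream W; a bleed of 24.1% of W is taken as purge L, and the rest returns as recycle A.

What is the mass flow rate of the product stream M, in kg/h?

1450 kg/h

O2 in K: m_A = 1855×0.886 + (1−0.241)·(1−0.643)·m_A, so m_A = 1643.5/0.7290 = 2254.4 kg/h.
Product M = 0.643×2254.4 = 1449.6 kg/h.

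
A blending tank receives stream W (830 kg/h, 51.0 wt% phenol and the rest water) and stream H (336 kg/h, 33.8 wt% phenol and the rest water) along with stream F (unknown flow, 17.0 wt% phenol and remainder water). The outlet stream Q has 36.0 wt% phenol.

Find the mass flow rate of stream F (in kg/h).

Let F be the unknown flow. Total out = 1166 + F.
phenol balance: 536.87 + 0.170·F = 0.360·(1166 + F)
(0.170 − 0.360)·F = 0.360×1166 − 536.87 = -117.11
F = -117.11 / -0.190 = 616.36 kg/h

616.4 kg/h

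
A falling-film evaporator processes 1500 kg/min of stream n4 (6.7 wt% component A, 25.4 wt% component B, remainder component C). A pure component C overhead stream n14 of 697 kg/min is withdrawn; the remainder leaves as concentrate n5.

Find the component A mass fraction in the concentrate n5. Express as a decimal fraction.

0.125

component A is not removed: 1500×0.067 = 100.5 kg/min of component A enters n5.
Concentrate = 1500 − 697 = 803 kg/min.
Mass fraction = 100.5/803 = 0.125.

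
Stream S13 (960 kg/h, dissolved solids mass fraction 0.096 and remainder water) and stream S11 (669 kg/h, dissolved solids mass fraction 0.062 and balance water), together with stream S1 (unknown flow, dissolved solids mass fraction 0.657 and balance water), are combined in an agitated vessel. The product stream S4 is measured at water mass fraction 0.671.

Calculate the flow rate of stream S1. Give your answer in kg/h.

1227 kg/h

Let S1 be the unknown flow. Total out = 1629 + S1.
water balance: 1495.4 + 0.343·S1 = 0.671·(1629 + S1)
(0.343 − 0.671)·S1 = 0.671×1629 − 1495.4 = -402.3
S1 = -402.3 / -0.328 = 1226.5 kg/h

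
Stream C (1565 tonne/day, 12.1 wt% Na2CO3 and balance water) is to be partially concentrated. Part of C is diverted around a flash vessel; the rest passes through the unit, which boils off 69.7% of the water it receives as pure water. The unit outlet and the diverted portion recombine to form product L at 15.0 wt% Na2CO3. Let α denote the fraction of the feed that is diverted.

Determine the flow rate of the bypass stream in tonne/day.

1071 tonne/day

All 1565×0.121 = 189.36 tonne/day of Na2CO3 reaches L, so L = 189.36/0.150 = 1262.4 tonne/day and vapour = 302.57 tonne/day.
The evaporator receives (1−α)·1565 of feed at 0.879 water and removes 0.697 of that water:
0.697×0.879×(1−α)×1565 = 302.57
(1−α) = 302.57/958.82 = 0.3156;  α = 0.6844.
Bypass flow = 0.6844×1565 = 1071.1 tonne/day.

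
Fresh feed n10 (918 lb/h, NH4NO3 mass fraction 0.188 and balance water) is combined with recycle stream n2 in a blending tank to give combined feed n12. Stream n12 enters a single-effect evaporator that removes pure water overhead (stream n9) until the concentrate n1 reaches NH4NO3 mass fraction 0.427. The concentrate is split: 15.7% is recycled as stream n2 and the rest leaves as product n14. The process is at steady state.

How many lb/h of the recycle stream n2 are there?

75.27 lb/h

Overall NH4NO3 balance (none leaves overhead): NH4NO3 in fresh feed = NH4NO3 in product, i.e. 918×0.188 = (1−0.157)·n1·0.427.
n1 = 172.58/(0.427×0.843) = 479.45 lb/h.
Recycle n2 = 0.157×479.45 = 75.274 lb/h.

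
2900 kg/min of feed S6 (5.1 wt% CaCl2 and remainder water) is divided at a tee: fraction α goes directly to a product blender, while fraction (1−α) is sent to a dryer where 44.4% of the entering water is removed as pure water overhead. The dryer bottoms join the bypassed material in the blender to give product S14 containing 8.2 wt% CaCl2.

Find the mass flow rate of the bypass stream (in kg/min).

All 2900×0.051 = 147.9 kg/min of CaCl2 reaches S14, so S14 = 147.9/0.082 = 1803.7 kg/min and vapour = 1096.3 kg/min.
The evaporator receives (1−α)·2900 of feed at 0.949 water and removes 0.444 of that water:
0.444×0.949×(1−α)×2900 = 1096.3
(1−α) = 1096.3/1221.9 = 0.8972;  α = 0.1028.
Bypass flow = 0.1028×2900 = 298.06 kg/min.

298.1 kg/min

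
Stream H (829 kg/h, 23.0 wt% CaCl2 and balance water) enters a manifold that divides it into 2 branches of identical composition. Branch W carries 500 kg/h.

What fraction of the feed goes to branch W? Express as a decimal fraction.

0.603

Fraction to W = 500/829 = 0.6031.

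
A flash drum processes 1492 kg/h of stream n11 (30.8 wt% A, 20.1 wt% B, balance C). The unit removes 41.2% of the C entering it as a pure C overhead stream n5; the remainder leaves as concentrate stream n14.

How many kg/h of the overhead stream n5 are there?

C entering = 1492×0.491 = 732.57 kg/h; overhead removed = 0.412×732.57 = 301.82 kg/h.

301.8 kg/h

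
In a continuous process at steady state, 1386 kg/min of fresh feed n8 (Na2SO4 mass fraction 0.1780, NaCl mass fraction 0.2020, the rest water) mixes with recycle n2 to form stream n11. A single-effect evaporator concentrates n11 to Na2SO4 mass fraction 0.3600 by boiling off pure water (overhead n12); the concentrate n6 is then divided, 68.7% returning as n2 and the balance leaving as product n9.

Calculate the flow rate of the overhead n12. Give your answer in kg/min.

Overall Na2SO4 balance (none leaves overhead): Na2SO4 in fresh feed = Na2SO4 in product, i.e. 1386×0.178 = (1−0.687)·n6·0.360.
n6 = 246.71/(0.360×0.313) = 2189.5 kg/min.
Recycle n2 = 0.687×2189.5 = 1504.2 kg/min.
Combined feed n11 = 1386 + 1504.2 = 2890.2 kg/min.
Overhead n12 = n11 − n6 = 2890.2 − 2189.5 = 700.7 kg/min.

700.7 kg/min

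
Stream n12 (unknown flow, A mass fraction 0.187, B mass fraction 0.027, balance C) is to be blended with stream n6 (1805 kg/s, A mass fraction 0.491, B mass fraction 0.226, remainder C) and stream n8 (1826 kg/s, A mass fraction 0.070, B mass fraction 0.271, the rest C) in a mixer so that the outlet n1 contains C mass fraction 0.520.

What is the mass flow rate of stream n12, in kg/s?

Let n12 be the unknown flow. Total out = 3631 + n12.
C balance: 1714.1 + 0.786·n12 = 0.520·(3631 + n12)
(0.786 − 0.520)·n12 = 0.520×3631 − 1714.1 = 173.97
n12 = 173.97 / 0.266 = 654.03 kg/s

654 kg/s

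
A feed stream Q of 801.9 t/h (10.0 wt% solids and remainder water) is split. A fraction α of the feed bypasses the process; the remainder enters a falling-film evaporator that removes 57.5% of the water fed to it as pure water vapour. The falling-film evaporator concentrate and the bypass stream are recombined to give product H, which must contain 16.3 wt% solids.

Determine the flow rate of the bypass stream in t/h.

203 t/h

All 801.9×0.100 = 80.19 t/h of solids reaches H, so H = 80.19/0.163 = 491.96 t/h and vapour = 309.94 t/h.
The evaporator receives (1−α)·801.9 of feed at 0.900 water and removes 0.575 of that water:
0.575×0.900×(1−α)×801.9 = 309.94
(1−α) = 309.94/414.98 = 0.7469;  α = 0.2531.
Bypass flow = 0.2531×801.9 = 202.99 t/h.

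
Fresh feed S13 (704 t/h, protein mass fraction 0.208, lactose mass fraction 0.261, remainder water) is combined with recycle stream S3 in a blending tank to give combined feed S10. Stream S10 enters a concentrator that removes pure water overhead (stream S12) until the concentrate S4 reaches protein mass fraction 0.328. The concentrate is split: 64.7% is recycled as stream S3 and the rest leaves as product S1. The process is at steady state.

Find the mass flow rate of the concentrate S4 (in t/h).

Overall protein balance (none leaves overhead): protein in fresh feed = protein in product, i.e. 704×0.208 = (1−0.647)·S4·0.328.
S4 = 146.43/(0.328×0.353) = 1264.7 t/h.

1265 t/h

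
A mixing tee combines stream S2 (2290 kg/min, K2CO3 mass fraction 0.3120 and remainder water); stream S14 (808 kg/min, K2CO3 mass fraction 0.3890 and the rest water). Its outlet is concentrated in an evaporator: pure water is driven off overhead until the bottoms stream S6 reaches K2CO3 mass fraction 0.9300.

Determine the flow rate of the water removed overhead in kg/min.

1992 kg/min

K2CO3 entering = 2290×0.312 + 808×0.389 = 1028.8 kg/min.
All K2CO3 reports to S6, so S6 = 1028.8/0.930 = 1106.2 kg/min.
Total feed = 3098 kg/min; overhead = 3098 − 1106.2 = 1991.8 kg/min.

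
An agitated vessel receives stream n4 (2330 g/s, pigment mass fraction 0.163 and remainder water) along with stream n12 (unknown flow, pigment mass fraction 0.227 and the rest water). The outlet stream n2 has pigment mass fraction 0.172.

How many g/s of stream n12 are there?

Let n12 be the unknown flow. Total out = 2330 + n12.
pigment balance: 379.79 + 0.227·n12 = 0.172·(2330 + n12)
(0.227 − 0.172)·n12 = 0.172×2330 − 379.79 = 20.97
n12 = 20.97 / 0.055 = 381.27 g/s

381.3 g/s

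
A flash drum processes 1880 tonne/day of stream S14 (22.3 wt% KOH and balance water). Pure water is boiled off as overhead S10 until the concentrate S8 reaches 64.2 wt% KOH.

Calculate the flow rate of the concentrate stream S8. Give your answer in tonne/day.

653 tonne/day

KOH is conserved: 1880×0.223 = 419.24 tonne/day all reports to the concentrate.
Concentrate = 419.24/(target fraction) = 653.02 tonne/day.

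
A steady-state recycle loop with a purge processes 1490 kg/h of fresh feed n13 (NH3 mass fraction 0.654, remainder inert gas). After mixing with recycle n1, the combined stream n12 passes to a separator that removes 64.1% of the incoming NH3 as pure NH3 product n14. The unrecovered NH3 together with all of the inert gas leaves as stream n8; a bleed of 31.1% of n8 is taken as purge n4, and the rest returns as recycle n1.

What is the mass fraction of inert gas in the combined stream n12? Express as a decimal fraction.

inert gas enters only via n13 and leaves only via the purge: 1490×0.346 = 0.311×(inert gas in n8), and the separator passes all inert gas, so inert gas in n12 = inert gas in n8 = 1657.7 kg/h.
NH3 in n12: m_A = 1490×0.654 + (1−0.311)·(1−0.641)·m_A, so m_A = 974.46/0.7526 = 1294.7 kg/h.
n12 = 1294.7 + 1657.7 = 2952.4 kg/h.
inert gas fraction in n12 = 1657.7/2952.4 = 0.561.

0.561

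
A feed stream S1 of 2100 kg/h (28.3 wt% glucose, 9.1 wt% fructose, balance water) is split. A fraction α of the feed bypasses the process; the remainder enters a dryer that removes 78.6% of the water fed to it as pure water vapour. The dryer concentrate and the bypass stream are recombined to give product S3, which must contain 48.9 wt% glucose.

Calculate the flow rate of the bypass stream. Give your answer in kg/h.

302 kg/h

All 2100×0.283 = 594.3 kg/h of glucose reaches S3, so S3 = 594.3/0.489 = 1215.3 kg/h and vapour = 884.66 kg/h.
The evaporator receives (1−α)·2100 of feed at 0.626 water and removes 0.786 of that water:
0.786×0.626×(1−α)×2100 = 884.66
(1−α) = 884.66/1033.3 = 0.8562;  α = 0.1438.
Bypass flow = 0.1438×2100 = 302.04 kg/h.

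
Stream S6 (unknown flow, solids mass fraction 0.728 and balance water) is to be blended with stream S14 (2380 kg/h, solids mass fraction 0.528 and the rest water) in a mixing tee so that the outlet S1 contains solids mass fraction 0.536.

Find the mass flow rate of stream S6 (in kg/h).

Let S6 be the unknown flow. Total out = 2380 + S6.
solids balance: 1256.6 + 0.728·S6 = 0.536·(2380 + S6)
(0.728 − 0.536)·S6 = 0.536×2380 − 1256.6 = 19.04
S6 = 19.04 / 0.192 = 99.167 kg/h

99.17 kg/h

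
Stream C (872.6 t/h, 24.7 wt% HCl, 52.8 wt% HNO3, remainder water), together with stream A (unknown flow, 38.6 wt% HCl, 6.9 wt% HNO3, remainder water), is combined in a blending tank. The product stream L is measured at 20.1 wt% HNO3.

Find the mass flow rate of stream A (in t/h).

Let A be the unknown flow. Total out = 872.6 + A.
HNO3 balance: 460.73 + 0.069·A = 0.201·(872.6 + A)
(0.069 − 0.201)·A = 0.201×872.6 − 460.73 = -285.34
A = -285.34 / -0.132 = 2161.7 t/h

2162 t/h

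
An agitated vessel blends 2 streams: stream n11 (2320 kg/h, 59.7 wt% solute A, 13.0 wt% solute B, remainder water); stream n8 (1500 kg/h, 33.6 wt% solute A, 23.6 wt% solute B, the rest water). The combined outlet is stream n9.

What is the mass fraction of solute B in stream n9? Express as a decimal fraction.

0.172

Total flow out = 2320 + 1500 = 3820 kg/h.
solute B in = 2320×0.130 + 1500×0.236 = 655.6 kg/h.
solute B mass fraction in n9 = 655.6/3820 = 0.172.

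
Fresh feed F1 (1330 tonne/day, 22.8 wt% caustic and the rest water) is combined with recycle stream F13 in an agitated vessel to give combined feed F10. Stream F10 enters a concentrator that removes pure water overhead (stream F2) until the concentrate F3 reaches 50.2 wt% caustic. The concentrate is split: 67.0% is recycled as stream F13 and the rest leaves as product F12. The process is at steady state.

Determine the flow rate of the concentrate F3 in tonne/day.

Overall caustic balance (none leaves overhead): caustic in fresh feed = caustic in product, i.e. 1330×0.228 = (1−0.670)·F3·0.502.
F3 = 303.24/(0.502×0.330) = 1830.5 tonne/day.

1830 tonne/day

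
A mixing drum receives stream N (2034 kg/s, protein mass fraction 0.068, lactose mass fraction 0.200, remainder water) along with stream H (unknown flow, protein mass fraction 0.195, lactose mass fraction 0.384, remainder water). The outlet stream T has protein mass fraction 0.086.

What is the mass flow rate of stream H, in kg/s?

Let H be the unknown flow. Total out = 2034 + H.
protein balance: 138.31 + 0.195·H = 0.086·(2034 + H)
(0.195 − 0.086)·H = 0.086×2034 − 138.31 = 36.612
H = 36.612 / 0.109 = 335.89 kg/s

335.9 kg/s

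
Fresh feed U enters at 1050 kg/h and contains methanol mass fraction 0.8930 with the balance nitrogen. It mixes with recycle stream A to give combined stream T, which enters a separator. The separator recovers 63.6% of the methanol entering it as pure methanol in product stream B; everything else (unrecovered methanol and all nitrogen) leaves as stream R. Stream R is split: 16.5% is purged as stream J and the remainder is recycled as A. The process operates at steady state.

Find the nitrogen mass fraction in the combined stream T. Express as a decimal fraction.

0.3358

nitrogen enters only via U and leaves only via the purge: 1050×0.107 = 0.165×(nitrogen in R), and the separator passes all nitrogen, so nitrogen in T = nitrogen in R = 680.91 kg/h.
methanol in T: m_A = 1050×0.893 + (1−0.165)·(1−0.636)·m_A, so m_A = 937.65/0.6961 = 1347.1 kg/h.
T = 1347.1 + 680.91 = 2028 kg/h.
nitrogen fraction in T = 680.91/2028 = 0.3358.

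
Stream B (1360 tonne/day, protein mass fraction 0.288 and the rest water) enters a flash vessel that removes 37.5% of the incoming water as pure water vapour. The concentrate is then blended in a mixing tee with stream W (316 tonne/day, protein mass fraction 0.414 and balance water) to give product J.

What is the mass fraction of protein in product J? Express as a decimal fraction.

0.398

Vapour removed = 0.375×0.712×1360 = 363.12 tonne/day; concentrate = 996.88 tonne/day.
protein reaching the mixer = 391.68 (from concentrate) + 316×0.414 = 522.5 tonne/day.
Product flow = 996.88 + 316 = 1312.9 tonne/day; protein fraction = 0.398.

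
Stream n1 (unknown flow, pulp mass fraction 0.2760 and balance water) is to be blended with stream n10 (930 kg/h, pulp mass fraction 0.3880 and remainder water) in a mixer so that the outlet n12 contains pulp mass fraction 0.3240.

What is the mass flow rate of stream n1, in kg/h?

1240 kg/h

Let n1 be the unknown flow. Total out = 930 + n1.
pulp balance: 360.84 + 0.276·n1 = 0.324·(930 + n1)
(0.276 − 0.324)·n1 = 0.324×930 − 360.84 = -59.52
n1 = -59.52 / -0.048 = 1240 kg/h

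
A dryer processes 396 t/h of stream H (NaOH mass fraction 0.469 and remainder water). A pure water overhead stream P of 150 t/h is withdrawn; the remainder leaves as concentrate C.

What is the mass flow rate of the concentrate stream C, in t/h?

Concentrate = 396 − 150 = 246 t/h.

246 t/h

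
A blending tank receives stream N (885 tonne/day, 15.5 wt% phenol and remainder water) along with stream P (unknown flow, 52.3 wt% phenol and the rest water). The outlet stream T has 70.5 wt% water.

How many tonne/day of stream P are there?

543.4 tonne/day

Let P be the unknown flow. Total out = 885 + P.
water balance: 747.82 + 0.477·P = 0.705·(885 + P)
(0.477 − 0.705)·P = 0.705×885 − 747.82 = -123.9
P = -123.9 / -0.228 = 543.42 tonne/day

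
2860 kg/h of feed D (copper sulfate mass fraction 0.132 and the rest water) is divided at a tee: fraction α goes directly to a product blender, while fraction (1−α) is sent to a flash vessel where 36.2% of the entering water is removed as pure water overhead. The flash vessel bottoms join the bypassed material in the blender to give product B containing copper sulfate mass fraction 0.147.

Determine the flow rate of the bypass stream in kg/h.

1931 kg/h

All 2860×0.132 = 377.52 kg/h of copper sulfate reaches B, so B = 377.52/0.147 = 2568.2 kg/h and vapour = 291.84 kg/h.
The evaporator receives (1−α)·2860 of feed at 0.868 water and removes 0.362 of that water:
0.362×0.868×(1−α)×2860 = 291.84
(1−α) = 291.84/898.66 = 0.3247;  α = 0.6753.
Bypass flow = 0.6753×2860 = 1931.2 kg/h.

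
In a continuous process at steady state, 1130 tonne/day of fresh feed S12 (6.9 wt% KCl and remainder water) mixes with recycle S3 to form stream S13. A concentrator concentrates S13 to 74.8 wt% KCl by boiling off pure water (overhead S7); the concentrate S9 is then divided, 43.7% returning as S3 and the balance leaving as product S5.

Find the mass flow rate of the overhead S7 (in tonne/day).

1026 tonne/day

Overall KCl balance (none leaves overhead): KCl in fresh feed = KCl in product, i.e. 1130×0.069 = (1−0.437)·S9·0.748.
S9 = 77.97/(0.748×0.563) = 185.15 tonne/day.
Recycle S3 = 0.437×185.15 = 80.909 tonne/day.
Combined feed S13 = 1130 + 80.909 = 1210.9 tonne/day.
Overhead S7 = S13 − S9 = 1210.9 − 185.15 = 1025.8 tonne/day.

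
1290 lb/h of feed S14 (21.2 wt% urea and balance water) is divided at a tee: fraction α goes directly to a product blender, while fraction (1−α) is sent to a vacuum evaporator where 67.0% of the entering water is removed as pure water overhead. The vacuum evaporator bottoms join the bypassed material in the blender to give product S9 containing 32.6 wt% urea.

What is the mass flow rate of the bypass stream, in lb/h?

435.6 lb/h

All 1290×0.212 = 273.48 lb/h of urea reaches S9, so S9 = 273.48/0.326 = 838.9 lb/h and vapour = 451.1 lb/h.
The evaporator receives (1−α)·1290 of feed at 0.788 water and removes 0.670 of that water:
0.670×0.788×(1−α)×1290 = 451.1
(1−α) = 451.1/681.07 = 0.6623;  α = 0.3377.
Bypass flow = 0.3377×1290 = 435.57 lb/h.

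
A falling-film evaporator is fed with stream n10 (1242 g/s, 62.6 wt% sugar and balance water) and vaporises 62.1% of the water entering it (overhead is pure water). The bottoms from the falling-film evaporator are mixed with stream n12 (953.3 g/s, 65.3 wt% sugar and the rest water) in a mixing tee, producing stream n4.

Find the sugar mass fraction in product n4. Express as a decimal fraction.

Vapour removed = 0.621×0.374×1242 = 288.46 g/s; concentrate = 953.54 g/s.
sugar reaching the mixer = 777.49 (from concentrate) + 953.3×0.653 = 1400 g/s.
Product flow = 953.54 + 953.3 = 1906.8 g/s; sugar fraction = 0.734.

0.734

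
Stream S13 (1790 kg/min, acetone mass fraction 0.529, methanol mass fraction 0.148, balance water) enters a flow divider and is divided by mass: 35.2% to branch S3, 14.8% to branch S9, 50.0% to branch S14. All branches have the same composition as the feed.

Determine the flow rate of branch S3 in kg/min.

630.1 kg/min

Branch S3 flow = 0.352×1790 = 630.08 kg/min.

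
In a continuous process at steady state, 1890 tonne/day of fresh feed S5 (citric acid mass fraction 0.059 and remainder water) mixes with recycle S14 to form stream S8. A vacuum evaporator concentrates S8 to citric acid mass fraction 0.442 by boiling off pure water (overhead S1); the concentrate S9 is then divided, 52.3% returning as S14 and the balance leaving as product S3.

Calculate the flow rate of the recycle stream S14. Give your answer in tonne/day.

Overall citric acid balance (none leaves overhead): citric acid in fresh feed = citric acid in product, i.e. 1890×0.059 = (1−0.523)·S9·0.442.
S9 = 111.51/(0.442×0.477) = 528.9 tonne/day.
Recycle S14 = 0.523×528.9 = 276.61 tonne/day.

276.6 tonne/day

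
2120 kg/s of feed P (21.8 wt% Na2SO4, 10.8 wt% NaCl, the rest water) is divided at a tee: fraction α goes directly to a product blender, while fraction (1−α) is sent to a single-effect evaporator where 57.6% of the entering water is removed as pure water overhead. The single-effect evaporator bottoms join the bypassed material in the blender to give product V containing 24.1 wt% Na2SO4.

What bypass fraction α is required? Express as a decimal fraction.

0.754

All 2120×0.218 = 462.16 kg/s of Na2SO4 reaches V, so V = 462.16/0.241 = 1917.7 kg/s and vapour = 202.32 kg/s.
The evaporator receives (1−α)·2120 of feed at 0.674 water and removes 0.576 of that water:
0.576×0.674×(1−α)×2120 = 202.32
(1−α) = 202.32/823.03 = 0.2458;  α = 0.7542.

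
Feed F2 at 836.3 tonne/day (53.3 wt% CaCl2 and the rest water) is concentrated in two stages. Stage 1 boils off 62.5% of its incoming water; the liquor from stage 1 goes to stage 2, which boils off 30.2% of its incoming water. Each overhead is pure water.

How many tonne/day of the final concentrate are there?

water in feed = 836.3×0.467 = 390.55 tonne/day.
After stage 1: water left = (1−0.625)×390.55 = 146.46; stream total = 592.2 tonne/day.
After stage 2: water left = (1−0.302)×146.46 = 102.23; final concentrate = 547.97 tonne/day.

548 tonne/day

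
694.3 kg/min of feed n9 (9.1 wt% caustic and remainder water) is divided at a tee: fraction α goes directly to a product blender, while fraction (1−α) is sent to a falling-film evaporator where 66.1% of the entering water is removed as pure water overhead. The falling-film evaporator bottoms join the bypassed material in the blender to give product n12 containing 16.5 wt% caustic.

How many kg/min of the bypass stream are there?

All 694.3×0.091 = 63.181 kg/min of caustic reaches n12, so n12 = 63.181/0.165 = 382.92 kg/min and vapour = 311.38 kg/min.
The evaporator receives (1−α)·694.3 of feed at 0.909 water and removes 0.661 of that water:
0.661×0.909×(1−α)×694.3 = 311.38
(1−α) = 311.38/417.17 = 0.7464;  α = 0.2536.
Bypass flow = 0.2536×694.3 = 176.06 kg/min.

176.1 kg/min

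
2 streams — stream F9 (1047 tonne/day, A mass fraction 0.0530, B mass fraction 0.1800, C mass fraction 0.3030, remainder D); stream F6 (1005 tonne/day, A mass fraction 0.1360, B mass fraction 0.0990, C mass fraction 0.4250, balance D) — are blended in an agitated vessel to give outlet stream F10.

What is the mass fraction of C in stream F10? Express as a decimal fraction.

Total flow out = 1047 + 1005 = 2052 tonne/day.
C in = 1047×0.303 + 1005×0.425 = 744.37 tonne/day.
C mass fraction in F10 = 744.37/2052 = 0.3628.

0.3628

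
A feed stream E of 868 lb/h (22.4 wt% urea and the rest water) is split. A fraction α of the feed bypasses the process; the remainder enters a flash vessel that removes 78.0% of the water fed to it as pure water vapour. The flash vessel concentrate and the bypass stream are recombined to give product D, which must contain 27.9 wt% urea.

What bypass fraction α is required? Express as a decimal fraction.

0.674

All 868×0.224 = 194.43 lb/h of urea reaches D, so D = 194.43/0.279 = 696.89 lb/h and vapour = 171.11 lb/h.
The evaporator receives (1−α)·868 of feed at 0.776 water and removes 0.780 of that water:
0.780×0.776×(1−α)×868 = 171.11
(1−α) = 171.11/525.38 = 0.3257;  α = 0.6743.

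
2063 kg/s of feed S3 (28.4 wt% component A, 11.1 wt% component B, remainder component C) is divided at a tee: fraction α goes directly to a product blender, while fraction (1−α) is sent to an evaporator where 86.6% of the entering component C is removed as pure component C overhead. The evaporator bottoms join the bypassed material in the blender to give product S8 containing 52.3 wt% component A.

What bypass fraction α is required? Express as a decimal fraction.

0.128

All 2063×0.284 = 585.89 kg/s of component A reaches S8, so S8 = 585.89/0.523 = 1120.3 kg/s and vapour = 942.75 kg/s.
The evaporator receives (1−α)·2063 of feed at 0.605 component C and removes 0.866 of that component C:
0.866×0.605×(1−α)×2063 = 942.75
(1−α) = 942.75/1080.9 = 0.8722;  α = 0.1278.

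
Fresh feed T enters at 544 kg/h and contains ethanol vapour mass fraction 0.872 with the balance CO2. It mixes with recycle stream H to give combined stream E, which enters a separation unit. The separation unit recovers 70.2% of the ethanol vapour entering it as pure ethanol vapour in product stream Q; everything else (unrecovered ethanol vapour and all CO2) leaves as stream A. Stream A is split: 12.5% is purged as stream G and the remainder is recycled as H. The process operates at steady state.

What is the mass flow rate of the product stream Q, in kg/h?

ethanol vapour in E: m_A = 544×0.872 + (1−0.125)·(1−0.702)·m_A, so m_A = 474.37/0.7392 = 641.69 kg/h.
Product Q = 0.702×641.69 = 450.47 kg/h.

450.5 kg/h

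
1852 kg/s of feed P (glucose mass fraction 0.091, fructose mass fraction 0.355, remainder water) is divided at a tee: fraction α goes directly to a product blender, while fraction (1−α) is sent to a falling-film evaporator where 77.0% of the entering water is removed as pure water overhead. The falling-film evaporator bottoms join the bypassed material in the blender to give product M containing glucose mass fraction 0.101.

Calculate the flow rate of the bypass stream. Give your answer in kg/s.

1422 kg/s

All 1852×0.091 = 168.53 kg/s of glucose reaches M, so M = 168.53/0.101 = 1668.6 kg/s and vapour = 183.37 kg/s.
The evaporator receives (1−α)·1852 of feed at 0.554 water and removes 0.770 of that water:
0.770×0.554×(1−α)×1852 = 183.37
(1−α) = 183.37/790.03 = 0.2321;  α = 0.7679.
Bypass flow = 0.7679×1852 = 1422.1 kg/s.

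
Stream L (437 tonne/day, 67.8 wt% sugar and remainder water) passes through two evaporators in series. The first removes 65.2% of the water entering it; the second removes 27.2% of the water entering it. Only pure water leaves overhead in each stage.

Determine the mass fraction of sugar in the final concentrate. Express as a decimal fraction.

water in feed = 437×0.322 = 140.71 tonne/day.
After stage 1: water left = (1−0.652)×140.71 = 48.968; stream total = 345.25 tonne/day.
After stage 2: water left = (1−0.272)×48.968 = 35.649; final concentrate = 331.94 tonne/day.
sugar fraction = 296.29/331.94 = 0.8926.

0.8926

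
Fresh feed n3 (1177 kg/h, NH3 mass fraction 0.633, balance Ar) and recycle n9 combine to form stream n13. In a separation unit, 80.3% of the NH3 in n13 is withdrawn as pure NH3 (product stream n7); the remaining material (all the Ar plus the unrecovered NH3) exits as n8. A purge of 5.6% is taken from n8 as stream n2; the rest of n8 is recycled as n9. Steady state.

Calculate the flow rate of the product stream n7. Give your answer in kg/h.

734.9 kg/h

NH3 in n13: m_A = 1177×0.633 + (1−0.056)·(1−0.803)·m_A, so m_A = 745.04/0.8140 = 915.25 kg/h.
Product n7 = 0.803×915.25 = 734.94 kg/h.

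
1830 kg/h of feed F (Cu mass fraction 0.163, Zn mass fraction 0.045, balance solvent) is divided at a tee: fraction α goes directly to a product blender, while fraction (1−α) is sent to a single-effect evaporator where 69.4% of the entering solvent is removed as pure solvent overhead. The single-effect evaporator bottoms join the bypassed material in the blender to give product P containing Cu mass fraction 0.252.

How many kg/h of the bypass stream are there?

All 1830×0.163 = 298.29 kg/h of Cu reaches P, so P = 298.29/0.252 = 1183.7 kg/h and vapour = 646.31 kg/h.
The evaporator receives (1−α)·1830 of feed at 0.792 solvent and removes 0.694 of that solvent:
0.694×0.792×(1−α)×1830 = 646.31
(1−α) = 646.31/1005.9 = 0.6425;  α = 0.3575.
Bypass flow = 0.3575×1830 = 654.14 kg/h.

654.1 kg/h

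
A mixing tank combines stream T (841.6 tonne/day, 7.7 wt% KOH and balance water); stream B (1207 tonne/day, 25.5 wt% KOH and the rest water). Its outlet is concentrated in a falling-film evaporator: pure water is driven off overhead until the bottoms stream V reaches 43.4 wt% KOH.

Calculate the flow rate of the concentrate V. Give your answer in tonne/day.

KOH entering = 841.6×0.077 + 1207×0.255 = 372.59 tonne/day.
All KOH reports to V, so V = 372.59/0.434 = 858.5 tonne/day.

858.5 tonne/day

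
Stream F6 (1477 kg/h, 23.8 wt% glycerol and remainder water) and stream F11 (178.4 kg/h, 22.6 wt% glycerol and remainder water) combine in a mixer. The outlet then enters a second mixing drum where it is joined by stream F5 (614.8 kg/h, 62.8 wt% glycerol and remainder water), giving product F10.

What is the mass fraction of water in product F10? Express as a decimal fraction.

Overall, product flow = 2270.2 kg/h.
water in = 1477×0.762 + 178.4×0.774 + 614.8×0.372 = 1492.3 kg/h.
water fraction in F10 = 0.6573.

0.6573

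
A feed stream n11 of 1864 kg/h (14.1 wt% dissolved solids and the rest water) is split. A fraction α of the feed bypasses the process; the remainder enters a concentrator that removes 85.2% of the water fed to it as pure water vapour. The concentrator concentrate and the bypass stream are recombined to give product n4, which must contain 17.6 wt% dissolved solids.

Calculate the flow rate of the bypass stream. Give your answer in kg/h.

All 1864×0.141 = 262.82 kg/h of dissolved solids reaches n4, so n4 = 262.82/0.176 = 1493.3 kg/h and vapour = 370.68 kg/h.
The evaporator receives (1−α)·1864 of feed at 0.859 water and removes 0.852 of that water:
0.852×0.859×(1−α)×1864 = 370.68
(1−α) = 370.68/1364.2 = 0.2717;  α = 0.7283.
Bypass flow = 0.7283×1864 = 1357.5 kg/h.

1358 kg/h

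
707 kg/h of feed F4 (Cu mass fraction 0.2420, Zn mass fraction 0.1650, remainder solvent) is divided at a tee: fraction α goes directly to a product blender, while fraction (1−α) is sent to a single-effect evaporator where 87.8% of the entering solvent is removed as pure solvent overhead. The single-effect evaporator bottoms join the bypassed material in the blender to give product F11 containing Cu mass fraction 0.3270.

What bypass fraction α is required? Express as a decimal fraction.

0.501

All 707×0.242 = 171.09 kg/h of Cu reaches F11, so F11 = 171.09/0.327 = 523.22 kg/h and vapour = 183.78 kg/h.
The evaporator receives (1−α)·707 of feed at 0.593 solvent and removes 0.878 of that solvent:
0.878×0.593×(1−α)×707 = 183.78
(1−α) = 183.78/368.1 = 0.4993;  α = 0.5007.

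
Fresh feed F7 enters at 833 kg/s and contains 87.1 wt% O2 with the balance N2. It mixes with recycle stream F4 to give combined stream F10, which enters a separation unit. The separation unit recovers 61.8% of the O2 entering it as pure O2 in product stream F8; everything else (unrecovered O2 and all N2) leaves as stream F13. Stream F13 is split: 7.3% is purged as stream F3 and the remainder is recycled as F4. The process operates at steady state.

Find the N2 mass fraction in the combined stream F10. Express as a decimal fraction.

N2 enters only via F7 and leaves only via the purge: 833×0.129 = 0.073×(N2 in F13), and the separation unit passes all N2, so N2 in F10 = N2 in F13 = 1472 kg/s.
O2 in F10: m_A = 833×0.871 + (1−0.073)·(1−0.618)·m_A, so m_A = 725.54/0.6459 = 1123.3 kg/s.
F10 = 1123.3 + 1472 = 2595.3 kg/s.
N2 fraction in F10 = 1472/2595.3 = 0.567.

0.567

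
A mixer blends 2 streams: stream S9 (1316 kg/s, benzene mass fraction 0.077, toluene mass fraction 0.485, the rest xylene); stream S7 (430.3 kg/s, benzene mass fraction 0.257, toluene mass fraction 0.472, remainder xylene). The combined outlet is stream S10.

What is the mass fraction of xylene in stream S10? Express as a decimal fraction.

Total flow out = 1316 + 430.3 = 1746.3 kg/s.
xylene in = 1316×0.438 + 430.3×0.271 = 693.02 kg/s.
xylene mass fraction in S10 = 693.02/1746.3 = 0.397.

0.397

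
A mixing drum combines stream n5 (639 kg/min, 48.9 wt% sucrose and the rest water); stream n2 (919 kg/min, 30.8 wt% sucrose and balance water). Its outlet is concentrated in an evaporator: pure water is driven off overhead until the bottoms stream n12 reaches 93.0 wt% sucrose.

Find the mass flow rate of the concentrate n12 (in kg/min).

sucrose entering = 639×0.489 + 919×0.308 = 595.52 kg/min.
All sucrose reports to n12, so n12 = 595.52/0.930 = 640.35 kg/min.

640.3 kg/min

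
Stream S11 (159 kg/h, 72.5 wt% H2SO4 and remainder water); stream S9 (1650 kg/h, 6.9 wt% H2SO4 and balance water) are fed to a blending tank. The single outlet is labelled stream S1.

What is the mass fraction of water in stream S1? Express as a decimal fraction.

Total flow out = 159 + 1650 = 1809 kg/h.
water in = 159×0.275 + 1650×0.931 = 1579.9 kg/h.
water mass fraction in S1 = 1579.9/1809 = 0.8733.

0.8733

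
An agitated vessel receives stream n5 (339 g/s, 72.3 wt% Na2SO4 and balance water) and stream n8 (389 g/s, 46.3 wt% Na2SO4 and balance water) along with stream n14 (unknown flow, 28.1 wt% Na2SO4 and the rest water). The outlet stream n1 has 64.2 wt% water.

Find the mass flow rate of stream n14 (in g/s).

2137 g/s

Let n14 be the unknown flow. Total out = 728 + n14.
water balance: 302.8 + 0.719·n14 = 0.642·(728 + n14)
(0.719 − 0.642)·n14 = 0.642×728 − 302.8 = 164.58
n14 = 164.58 / 0.077 = 2137.4 g/s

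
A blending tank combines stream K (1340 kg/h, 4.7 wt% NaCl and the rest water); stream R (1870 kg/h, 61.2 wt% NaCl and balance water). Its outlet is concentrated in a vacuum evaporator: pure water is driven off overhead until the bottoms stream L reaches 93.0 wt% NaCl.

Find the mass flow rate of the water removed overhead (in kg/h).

NaCl entering = 1340×0.047 + 1870×0.612 = 1207.4 kg/h.
All NaCl reports to L, so L = 1207.4/0.930 = 1298.3 kg/h.
Total feed = 3210 kg/h; overhead = 3210 − 1298.3 = 1911.7 kg/h.

1912 kg/h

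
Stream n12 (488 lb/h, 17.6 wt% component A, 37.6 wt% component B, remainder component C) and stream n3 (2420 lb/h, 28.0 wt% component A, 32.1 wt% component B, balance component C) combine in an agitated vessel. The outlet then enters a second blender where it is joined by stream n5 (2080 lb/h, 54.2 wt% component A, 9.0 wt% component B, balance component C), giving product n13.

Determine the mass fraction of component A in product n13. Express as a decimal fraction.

Overall, product flow = 4988 lb/h.
component A in = 488×0.176 + 2420×0.280 + 2080×0.542 = 1890.8 lb/h.
component A fraction in n13 = 0.3791.

0.3791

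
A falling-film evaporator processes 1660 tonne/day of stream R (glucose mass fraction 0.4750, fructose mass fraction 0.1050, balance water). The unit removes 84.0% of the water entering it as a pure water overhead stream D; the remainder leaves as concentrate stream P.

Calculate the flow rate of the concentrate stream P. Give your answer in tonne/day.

1074 tonne/day

water entering = 1660×0.420 = 697.2 tonne/day; overhead removed = 0.840×697.2 = 585.65 tonne/day.
Concentrate = 1660 − 585.65 = 1074.4 tonne/day.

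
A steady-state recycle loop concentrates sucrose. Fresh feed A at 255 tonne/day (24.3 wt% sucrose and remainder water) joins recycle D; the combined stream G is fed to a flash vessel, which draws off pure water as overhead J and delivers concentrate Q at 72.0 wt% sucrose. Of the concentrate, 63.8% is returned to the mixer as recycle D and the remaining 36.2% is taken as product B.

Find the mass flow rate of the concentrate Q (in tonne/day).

237.7 tonne/day

Overall sucrose balance (none leaves overhead): sucrose in fresh feed = sucrose in product, i.e. 255×0.243 = (1−0.638)·Q·0.720.
Q = 61.965/(0.720×0.362) = 237.74 tonne/day.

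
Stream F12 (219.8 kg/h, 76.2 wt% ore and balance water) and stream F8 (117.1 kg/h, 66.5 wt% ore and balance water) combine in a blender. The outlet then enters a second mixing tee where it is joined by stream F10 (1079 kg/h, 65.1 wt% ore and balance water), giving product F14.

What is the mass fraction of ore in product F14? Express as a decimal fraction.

Overall, product flow = 1415.9 kg/h.
ore in = 219.8×0.762 + 117.1×0.665 + 1079×0.651 = 947.79 kg/h.
ore fraction in F14 = 0.6694.

0.6694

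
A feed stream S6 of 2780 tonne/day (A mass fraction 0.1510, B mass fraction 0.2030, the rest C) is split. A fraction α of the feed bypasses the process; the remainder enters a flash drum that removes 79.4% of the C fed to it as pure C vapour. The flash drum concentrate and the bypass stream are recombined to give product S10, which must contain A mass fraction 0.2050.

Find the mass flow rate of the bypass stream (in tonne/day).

1352 tonne/day

All 2780×0.151 = 419.78 tonne/day of A reaches S10, so S10 = 419.78/0.205 = 2047.7 tonne/day and vapour = 732.29 tonne/day.
The evaporator receives (1−α)·2780 of feed at 0.646 C and removes 0.794 of that C:
0.794×0.646×(1−α)×2780 = 732.29
(1−α) = 732.29/1425.9 = 0.5136;  α = 0.4864.
Bypass flow = 0.4864×2780 = 1352.3 tonne/day.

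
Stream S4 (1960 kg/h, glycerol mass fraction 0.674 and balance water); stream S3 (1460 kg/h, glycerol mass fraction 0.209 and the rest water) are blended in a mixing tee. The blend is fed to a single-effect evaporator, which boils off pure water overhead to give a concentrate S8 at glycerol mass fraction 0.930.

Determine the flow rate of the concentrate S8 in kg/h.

glycerol entering = 1960×0.674 + 1460×0.209 = 1626.2 kg/h.
All glycerol reports to S8, so S8 = 1626.2/0.930 = 1748.6 kg/h.

1749 kg/h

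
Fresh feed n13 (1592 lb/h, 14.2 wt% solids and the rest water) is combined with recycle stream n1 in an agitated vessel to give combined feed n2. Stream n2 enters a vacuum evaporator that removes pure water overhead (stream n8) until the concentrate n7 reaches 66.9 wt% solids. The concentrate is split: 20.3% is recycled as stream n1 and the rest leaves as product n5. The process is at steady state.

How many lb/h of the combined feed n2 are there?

1678 lb/h

Overall solids balance (none leaves overhead): solids in fresh feed = solids in product, i.e. 1592×0.142 = (1−0.203)·n7·0.669.
n7 = 226.06/(0.669×0.797) = 423.98 lb/h.
Recycle n1 = 0.203×423.98 = 86.068 lb/h.
Combined feed n2 = 1592 + 86.068 = 1678.1 lb/h.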